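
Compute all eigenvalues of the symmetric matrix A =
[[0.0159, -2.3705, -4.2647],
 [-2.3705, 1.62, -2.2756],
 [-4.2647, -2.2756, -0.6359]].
sigma(A) ≈ {-6, 3, 4}

A is real symmetric, so its spectrum consists of real eigenvalues. Expanding the characteristic polynomial of the displayed matrix gives
  det(λ I - A) = p(λ) = λ^3 + (-1)λ^2 + (-30)λ + (72).
Solving p(λ) = 0 yields eigenvalues ≈ -6, 3, 4. (A is shown rounded to 4 decimals, so these recover the underlying integer eigenvalues to within that precision.)
Verification: the trace of A = 1 equals the sum of eigenvalues 1, and det(A) ≈ -71.9997 matches the eigenvalue product -72.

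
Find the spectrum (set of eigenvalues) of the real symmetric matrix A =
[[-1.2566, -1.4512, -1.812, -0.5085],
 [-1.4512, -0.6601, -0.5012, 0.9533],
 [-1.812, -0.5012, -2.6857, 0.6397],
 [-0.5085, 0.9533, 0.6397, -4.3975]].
sigma(A) ≈ {-5, -4, -1, 1}

A is real symmetric, so its spectrum consists of real eigenvalues. Expanding the characteristic polynomial of the displayed matrix gives
  det(λ I - A) = p(λ) = λ^4 + (9)λ^3 + (19)λ^2 + (-9.0017)λ + (-20).
Solving p(λ) = 0 yields eigenvalues ≈ -5, -4, -1, 1. (A is shown rounded to 4 decimals, so these recover the underlying integer eigenvalues to within that precision.)
Verification: the trace of A = -9 equals the sum of eigenvalues -9, and det(A) ≈ -20.0000 matches the eigenvalue product -20.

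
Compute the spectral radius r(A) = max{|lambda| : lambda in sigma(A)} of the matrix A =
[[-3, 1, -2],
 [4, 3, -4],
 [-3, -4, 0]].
r(A) ≈ 6.7764

The eigenvalues of A are the roots of its characteristic polynomial. With M = A (coefficients from the trace, the sum of principal 2x2 minors, and det A):
  p(λ) = det(λ I - M) = λ^3 - 35λ - 74.
No integer candidate from the rational root theorem (±divisors of 74) is a root, so the roots are irrational. The cubic discriminant is Δ = 23648 > 0, so there are three distinct real roots. p(-5) = -24 and p(-4) = 2 have opposite signs, so a root lies in (-5, -4); Newton's method refines it to λ ≈ -4.1365. p(-3) = 4 and p(-2) = -12 have opposite signs, so a root lies in (-3, -2); Newton's method refines it to λ ≈ -2.64. p(6) = -68 and p(7) = 24 have opposite signs, so a root lies in (6, 7); Newton's method refines it to λ ≈ 6.7764. Check (Vieta): the three roots sum to 0, matching tr M = 0.
Thus the eigenvalues (to 4 decimals) are -4.1365 (modulus 4.1365); -2.64 (modulus 2.64); 6.7764 (modulus 6.7764). The spectral radius is the largest modulus: r(A) ≈ 6.7764. (Cross-check: r(A) ≤ ||A||_2 ≈ 7.6559; equality holds whenever A is normal, though it can also hold for some non-normal A.)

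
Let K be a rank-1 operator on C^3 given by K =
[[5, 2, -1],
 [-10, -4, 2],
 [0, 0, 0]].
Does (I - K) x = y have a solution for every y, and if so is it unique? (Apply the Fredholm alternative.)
(I - K) is singular (det(I - K) = 0, i.e. 1 ∈ sigma(K)). (I - K) x = y is solvable iff y ⊥ ker((I - K)^*) = span{(5, 2, -1)}, i.e. iff 5y_1 + 2y_2 - y_3 = 0. When solvable, the solutions are x = y + c·(1, -2, 0), c arbitrary (ker(I - K) = span{(1, -2, 0)}, dimension 1).

K has rank 1, so it is an outer product K = u v^T: every row of K is a multiple of one row vector. Reading off the entries, u = (1, -2, 0) and v = (5, 2, -1) (row i of K equals u_i·v^T). A rank-one matrix u v^T satisfies K u = u (v·u) and kills the (2)-dimensional subspace v^⊥, so its characteristic polynomial is lambda^2 (lambda - v·u) with v·u = tr K = 1. Hence the eigenvalues of I - K are 1 (multiplicity 2) and 1 - (1) = 0, so det(I - K) = 0. (Direct check: I - K =
[[-4, -2, 1],
 [10, 5, -2],
 [0, 0, 1]]
has determinant 0.) So 1 is an eigenvalue of K and (I - K) is not invertible. The finite-dimensional Fredholm alternative says: either (I - K) is invertible, or ker(I - K) ≠ {0} and then range(I - K) = ker((I - K)^*)^⊥, with dim ker(I - K) = dim ker((I - K)^*). We are in the second case, so we need both kernels. Kernel of I - K: (I - K) u = u - u (v·u) = u - u = 0, so ker(I - K) = span{u} = span{(1, -2, 0)} (it is exactly 1-dimensional because rank(I - K) = 2). Kernel of the adjoint: K is real, so (I - K)^* = I - K^T = I - v u^T, and (I - v u^T) v = v - v (u·v) = 0; hence ker((I - K)^*) = span{v} = span{(5, 2, -1)}. Therefore (I - K) x = y is solvable iff <y, v> = 0, i.e. iff 5y_1 + 2y_2 - y_3 = 0. When this holds, K y = u (v·y) = 0, so (I - K) y = y and x = y is a particular solution; the full solution set is the line x = y + c·u = y + c·(1, -2, 0), c ∈ C.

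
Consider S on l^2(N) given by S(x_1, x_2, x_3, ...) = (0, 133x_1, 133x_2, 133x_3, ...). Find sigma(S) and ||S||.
sigma(S) = closed disk {z in C : |z| ≤ 133}; ||S|| = 133

Note S = 133·U where U is the unit right shift (U x)_k = x_{k-1} (with x_0 := 0); so ||S|| = 133||U|| and sigma(S) = 133·sigma(U). ||S x||^2 = sum_{k≥1} |133x_k|^2 = 17689||x||^2, so ||S|| = 133 and sigma(S) ⊂ {|z| ≤ 133}. For any |lambda| < 133, the equation (S - lambda I) x = 0 forces x_1 = 0, then 133x_k = lambda x_{k+1} ⇒ x = 0, so S has no eigenvalues. But (S - lambda I) is not surjective for |lambda| < 133: solving (S - lambda I) x = e_1 would require x_n proportional to (lambda/133)^(-n), which is not in l^2. So every |lambda| < 133 lies in the residual spectrum. The boundary |lambda| = 133 is in the approximate point spectrum (the spectrum is closed). Hence sigma(S) is the closed disk of radius 133.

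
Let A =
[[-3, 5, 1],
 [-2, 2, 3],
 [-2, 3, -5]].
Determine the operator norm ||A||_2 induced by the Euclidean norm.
||A||_2 ≈ 7.4403 (= sqrt(largest eigenvalue of A^T A))

||A||_2 = sigma_max(A) = sqrt(lambda_max(A^T A)). Form the symmetric matrix M = A^T A =
[[17, -25, 1],
 [-25, 38, -4],
 [1, -4, 35]].
Its characteristic polynomial (trace, sum of principal 2x2 minors, determinant of M give the coefficients) is
  p(λ) = det(λ I - M) = λ^3 - 90λ^2 + 1929λ - 625.
No integer candidate from the rational root theorem (±divisors of 625) is a root, so the roots are irrational. The cubic discriminant is Δ = 1548945369 > 0, so there are three distinct real roots. p(0) = -625 and p(1) = 1215 have opposite signs, so a root lies in (0, 1); Newton's method refines it to λ ≈ 0.329. p(34) = 225 and p(35) = -485 have opposite signs, so a root lies in (34, 35); Newton's method refines it to λ ≈ 34.3129. p(55) = -405 and p(56) = 775 have opposite signs, so a root lies in (55, 56); Newton's method refines it to λ ≈ 55.3581. Check (Vieta): the three roots sum to 90, matching tr M = 90.
So the eigenvalues of A^T A are ≈ 0.329, 34.3129, 55.3581 (all ≥ 0, as they must be for A^T A). The largest is λ_max ≈ 55.3581, hence ||A||_2 = sqrt(λ_max) ≈ 7.4403.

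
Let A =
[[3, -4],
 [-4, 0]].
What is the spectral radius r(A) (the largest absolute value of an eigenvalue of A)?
r(A) = (3 + sqrt(73))/2 ≈ 5.772

The eigenvalues of A are the roots of its characteristic polynomial. With M = A (coefficients from the trace and determinant):
  p(λ) = det(λ I - M) = λ^2 - 3λ - 16.
For λ^2 - 3λ - 16 the discriminant is 73. It is nonnegative but not a perfect square, so the roots are real and irrational: λ = (3 ± sqrt(73))/2 ≈ 5.772, -2.772.
Thus the eigenvalues (to 4 decimals) are 5.772 (modulus 5.772); -2.772 (modulus 2.772). The spectral radius is the largest modulus: r(A) = (3 + sqrt(73))/2 ≈ 5.772. (Cross-check: r(A) ≤ ||A||_2 ≈ 5.772; equality holds whenever A is normal, though it can also hold for some non-normal A.)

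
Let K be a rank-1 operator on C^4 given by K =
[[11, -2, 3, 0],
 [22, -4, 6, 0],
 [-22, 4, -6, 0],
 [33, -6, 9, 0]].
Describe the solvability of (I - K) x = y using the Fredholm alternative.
(I - K) is singular (det(I - K) = 0, i.e. 1 ∈ sigma(K)). (I - K) x = y is solvable iff y ⊥ ker((I - K)^*) = span{(11, -2, 3, 0)}, i.e. iff 11y_1 - 2y_2 + 3y_3 = 0. When solvable, the solutions are x = y + c·(1, 2, -2, 3), c arbitrary (ker(I - K) = span{(1, 2, -2, 3)}, dimension 1).

K has rank 1, so it is an outer product K = u v^T: every row of K is a multiple of one row vector. Reading off the entries, u = (1, 2, -2, 3) and v = (11, -2, 3, 0) (row i of K equals u_i·v^T). A rank-one matrix u v^T satisfies K u = u (v·u) and kills the (3)-dimensional subspace v^⊥, so its characteristic polynomial is lambda^3 (lambda - v·u) with v·u = tr K = 1. Hence the eigenvalues of I - K are 1 (multiplicity 3) and 1 - (1) = 0, so det(I - K) = 0. (Direct check: I - K =
[[-10, 2, -3, 0],
 [-22, 5, -6, 0],
 [22, -4, 7, 0],
 [-33, 6, -9, 1]]
has determinant 0.) So 1 is an eigenvalue of K and (I - K) is not invertible. The finite-dimensional Fredholm alternative says: either (I - K) is invertible, or ker(I - K) ≠ {0} and then range(I - K) = ker((I - K)^*)^⊥, with dim ker(I - K) = dim ker((I - K)^*). We are in the second case, so we need both kernels. Kernel of I - K: (I - K) u = u - u (v·u) = u - u = 0, so ker(I - K) = span{u} = span{(1, 2, -2, 3)} (it is exactly 1-dimensional because rank(I - K) = 3). Kernel of the adjoint: K is real, so (I - K)^* = I - K^T = I - v u^T, and (I - v u^T) v = v - v (u·v) = 0; hence ker((I - K)^*) = span{v} = span{(11, -2, 3, 0)}. Therefore (I - K) x = y is solvable iff <y, v> = 0, i.e. iff 11y_1 - 2y_2 + 3y_3 = 0. When this holds, K y = u (v·y) = 0, so (I - K) y = y and x = y is a particular solution; the full solution set is the line x = y + c·u = y + c·(1, 2, -2, 3), c ∈ C.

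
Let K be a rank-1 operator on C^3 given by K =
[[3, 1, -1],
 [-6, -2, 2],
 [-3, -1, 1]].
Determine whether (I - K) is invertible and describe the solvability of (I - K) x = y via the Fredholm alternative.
(I - K) is invertible (det(I - K) = -1 ≠ 0), so for every y in C^3 the equation (I - K) x = y has a unique solution.

K has rank 1, so it is an outer product K = u v^T: every row of K is a multiple of one row vector. Reading off the entries, u = (-1, 2, 1) and v = (-3, -1, 1) (row i of K equals u_i·v^T). A rank-one matrix u v^T satisfies K u = u (v·u) and kills the (2)-dimensional subspace v^⊥, so its characteristic polynomial is lambda^2 (lambda - v·u) with v·u = tr K = 2. Hence the eigenvalues of I - K are 1 (multiplicity 2) and 1 - (2) = -1, so det(I - K) = -1. (Direct check: I - K =
[[-2, -1, 1],
 [6, 3, -2],
 [3, 1, 0]]
has determinant -1.) The finite-dimensional Fredholm alternative says: either (I - K) is invertible, or ker(I - K) ≠ {0} and then range(I - K) = ker((I - K)^*)^⊥, with dim ker(I - K) = dim ker((I - K)^*). Since det(I - K) ≠ 0, 1 is not an eigenvalue of K and ker(I - K) = {0}, so we are in the first case: for every y there is a unique x = (I - K)^(-1) y. Explicitly, by the Sherman–Morrison formula, (I - u v^T)^(-1) = I + u v^T/(1 - v·u), i.e. (I - K)^(-1) = I - K.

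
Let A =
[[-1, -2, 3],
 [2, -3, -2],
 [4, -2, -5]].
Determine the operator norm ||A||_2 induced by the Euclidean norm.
||A||_2 ≈ 7.9275 (= sqrt(largest eigenvalue of A^T A))

||A||_2 = sigma_max(A) = sqrt(lambda_max(A^T A)). Form the symmetric matrix M = A^T A =
[[21, -12, -27],
 [-12, 17, 10],
 [-27, 10, 38]].
Its characteristic polynomial (trace, sum of principal 2x2 minors, determinant of M give the coefficients) is
  p(λ) = det(λ I - M) = λ^3 - 76λ^2 + 828λ - 81.
No integer candidate from the rational root theorem (±divisors of 81) is a root, so the roots are irrational. The cubic discriminant is Δ = 1638622629 > 0, so there are three distinct real roots. p(0) = -81 and p(1) = 672 have opposite signs, so a root lies in (0, 1); Newton's method refines it to λ ≈ 0.0987. p(13) = 36 and p(14) = -641 have opposite signs, so a root lies in (13, 14); Newton's method refines it to λ ≈ 13.056. p(62) = -2561 and p(63) = 486 have opposite signs, so a root lies in (62, 63); Newton's method refines it to λ ≈ 62.8453. Check (Vieta): the three roots sum to 76, matching tr M = 76.
So the eigenvalues of A^T A are ≈ 0.0987, 13.056, 62.8453 (all ≥ 0, as they must be for A^T A). The largest is λ_max ≈ 62.8453, hence ||A||_2 = sqrt(λ_max) ≈ 7.9275.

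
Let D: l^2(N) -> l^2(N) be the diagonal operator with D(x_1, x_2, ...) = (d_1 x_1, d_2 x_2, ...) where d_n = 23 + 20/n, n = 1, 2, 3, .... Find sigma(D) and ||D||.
sigma(D) = {23 + 20/n : n ≥ 1} ∪ {23}; ||D|| = 43

A bounded diagonal operator on l^2 with diagonal entries d_n has spectrum equal to the closure of {d_n : n ≥ 1}: every d_n is an eigenvalue (with eigenvector e_n), so {d_n} ⊂ sigma(D); the spectrum is closed, so its closure is too; and for lambda not in the closure, (D - lambda I) has bounded inverse (the diagonal entries 1/(d_n - lambda) are bounded). For our sequence d_n = 23 + 20/n, n = 1, 2, 3, ...:
  - {d_n} = {23 + 20/n : n ≥ 1}; the only limit point is 23
  - closure = {23 + 20/n : n ≥ 1} ∪ {23}
For the norm: a diagonal operator has ||D|| = sup_n |d_n|. Here d_n = 23 + 20/n is positive and decreasing, so sup_n |d_n| = d_1 = 23 + 20 = 43. So ||D|| = 43.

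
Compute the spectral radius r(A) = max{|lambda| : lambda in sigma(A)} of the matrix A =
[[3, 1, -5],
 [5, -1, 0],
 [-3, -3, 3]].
r(A) ≈ 8.1031

The eigenvalues of A are the roots of its characteristic polynomial. With M = A (coefficients from the trace, the sum of principal 2x2 minors, and det A):
  p(λ) = det(λ I - M) = λ^3 - 5λ^2 - 17λ - 66.
No integer candidate from the rational root theorem (±divisors of 66) is a root, so the roots are irrational. The cubic discriminant is Δ = -224715 < 0, so there is one real root and a complex-conjugate pair. p(8) = -10 and p(9) = 105 have opposite signs, so a root lies in (8, 9); Newton's method refines it to λ ≈ 8.1031. Dividing out (λ - (8.1031)) leaves approximately λ^2 + 3.1031λ + 8.145. For λ^2 + 3.1031λ + 8.145 the discriminant is -22.9506. It is negative, so the remaining roots are the complex-conjugate pair λ ≈ -1.5516 ± 2.3953i. Their product equals the constant term, so |λ|^2 ≈ 8.145 and |λ| ≈ 2.8539.
Thus the eigenvalues (to 4 decimals) are 8.1031 (modulus 8.1031); -1.5516 ± 2.3953i (modulus 2.8539). The spectral radius is the largest modulus: r(A) ≈ 8.1031. (Cross-check: r(A) ≤ ||A||_2 ≈ 8.1644; equality holds whenever A is normal, though it can also hold for some non-normal A.)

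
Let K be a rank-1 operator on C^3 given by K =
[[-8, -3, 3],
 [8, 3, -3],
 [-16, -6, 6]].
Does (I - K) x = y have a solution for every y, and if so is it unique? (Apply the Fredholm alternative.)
(I - K) is singular (det(I - K) = 0, i.e. 1 ∈ sigma(K)). (I - K) x = y is solvable iff y ⊥ ker((I - K)^*) = span{(-8, -3, 3)}, i.e. iff -8y_1 - 3y_2 + 3y_3 = 0. When solvable, the solutions are x = y + c·(1, -1, 2), c arbitrary (ker(I - K) = span{(1, -1, 2)}, dimension 1).

K has rank 1, so it is an outer product K = u v^T: every row of K is a multiple of one row vector. Reading off the entries, u = (1, -1, 2) and v = (-8, -3, 3) (row i of K equals u_i·v^T). A rank-one matrix u v^T satisfies K u = u (v·u) and kills the (2)-dimensional subspace v^⊥, so its characteristic polynomial is lambda^2 (lambda - v·u) with v·u = tr K = 1. Hence the eigenvalues of I - K are 1 (multiplicity 2) and 1 - (1) = 0, so det(I - K) = 0. (Direct check: I - K =
[[9, 3, -3],
 [-8, -2, 3],
 [16, 6, -5]]
has determinant 0.) So 1 is an eigenvalue of K and (I - K) is not invertible. The finite-dimensional Fredholm alternative says: either (I - K) is invertible, or ker(I - K) ≠ {0} and then range(I - K) = ker((I - K)^*)^⊥, with dim ker(I - K) = dim ker((I - K)^*). We are in the second case, so we need both kernels. Kernel of I - K: (I - K) u = u - u (v·u) = u - u = 0, so ker(I - K) = span{u} = span{(1, -1, 2)} (it is exactly 1-dimensional because rank(I - K) = 2). Kernel of the adjoint: K is real, so (I - K)^* = I - K^T = I - v u^T, and (I - v u^T) v = v - v (u·v) = 0; hence ker((I - K)^*) = span{v} = span{(-8, -3, 3)}. Therefore (I - K) x = y is solvable iff <y, v> = 0, i.e. iff -8y_1 - 3y_2 + 3y_3 = 0. When this holds, K y = u (v·y) = 0, so (I - K) y = y and x = y is a particular solution; the full solution set is the line x = y + c·u = y + c·(1, -1, 2), c ∈ C.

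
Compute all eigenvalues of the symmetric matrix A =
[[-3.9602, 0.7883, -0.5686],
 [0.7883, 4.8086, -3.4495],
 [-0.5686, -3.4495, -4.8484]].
sigma(A) ≈ {-6, -4, 6}

A is real symmetric, so its spectrum consists of real eigenvalues. Expanding the characteristic polynomial of the displayed matrix gives
  det(λ I - A) = p(λ) = λ^3 + (4)λ^2 + (-36)λ + (-144.0013).
Solving p(λ) = 0 yields eigenvalues ≈ -6, -4, 6. (A is shown rounded to 4 decimals, so these recover the underlying integer eigenvalues to within that precision.)
Verification: the trace of A = -4 equals the sum of eigenvalues -4, and det(A) ≈ 144.0013 matches the eigenvalue product 144.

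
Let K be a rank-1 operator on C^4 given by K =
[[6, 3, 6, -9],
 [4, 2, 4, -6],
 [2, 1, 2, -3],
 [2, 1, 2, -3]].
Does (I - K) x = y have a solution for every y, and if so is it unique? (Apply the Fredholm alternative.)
(I - K) is invertible (det(I - K) = -6 ≠ 0), so for every y in C^4 the equation (I - K) x = y has a unique solution.

K has rank 1, so it is an outer product K = u v^T: every row of K is a multiple of one row vector. Reading off the entries, u = (-3, -2, -1, -1) and v = (-2, -1, -2, 3) (row i of K equals u_i·v^T). A rank-one matrix u v^T satisfies K u = u (v·u) and kills the (3)-dimensional subspace v^⊥, so its characteristic polynomial is lambda^3 (lambda - v·u) with v·u = tr K = 7. Hence the eigenvalues of I - K are 1 (multiplicity 3) and 1 - (7) = -6, so det(I - K) = -6. (Direct check: I - K =
[[-5, -3, -6, 9],
 [-4, -1, -4, 6],
 [-2, -1, -1, 3],
 [-2, -1, -2, 4]]
has determinant -6.) The finite-dimensional Fredholm alternative says: either (I - K) is invertible, or ker(I - K) ≠ {0} and then range(I - K) = ker((I - K)^*)^⊥, with dim ker(I - K) = dim ker((I - K)^*). Since det(I - K) ≠ 0, 1 is not an eigenvalue of K and ker(I - K) = {0}, so we are in the first case: for every y there is a unique x = (I - K)^(-1) y. Explicitly, by the Sherman–Morrison formula, (I - u v^T)^(-1) = I + u v^T/(1 - v·u), i.e. (I - K)^(-1) = I + K/(-6).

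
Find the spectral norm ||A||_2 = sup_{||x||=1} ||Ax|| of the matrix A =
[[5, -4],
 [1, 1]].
||A||_2 = sqrt((43 + sqrt(1525))/2) ≈ 6.4051 (= sqrt(largest eigenvalue of A^T A))

||A||_2 = sigma_max(A) = sqrt(lambda_max(A^T A)). Form the symmetric matrix M = A^T A =
[[26, -19],
 [-19, 17]].
Its characteristic polynomial (trace, determinant of M give the coefficients) is
  p(λ) = det(λ I - M) = λ^2 - 43λ + 81.
For λ^2 - 43λ + 81 the discriminant is 1525. It is nonnegative but not a perfect square, so the roots are real and irrational: λ = (43 ± sqrt(1525))/2 ≈ 41.0256, 1.9744.
So the eigenvalues of A^T A are ≈ 1.9744, 41.0256 (all ≥ 0, as they must be for A^T A). The largest is λ_max = (43 + sqrt(1525))/2 ≈ 41.0256, hence ||A||_2 = sqrt(λ_max) = sqrt((43 + sqrt(1525))/2) ≈ 6.4051.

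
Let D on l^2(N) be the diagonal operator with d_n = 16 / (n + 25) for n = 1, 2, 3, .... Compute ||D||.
||D|| = 8/13 (attained at n = 1)

For D diagonal, ||D|| = sup_n |d_n| = sup_n 16/(n + 25). This is positive and strictly decreasing in n, so the supremum is attained at n = 1: d_1 = 16/(1 + 25) = 8/13. Hence ||D|| = 8/13.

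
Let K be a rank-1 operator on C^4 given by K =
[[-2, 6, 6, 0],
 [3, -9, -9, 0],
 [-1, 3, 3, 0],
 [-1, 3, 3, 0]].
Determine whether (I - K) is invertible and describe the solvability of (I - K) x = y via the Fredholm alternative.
(I - K) is invertible (det(I - K) = 9 ≠ 0), so for every y in C^4 the equation (I - K) x = y has a unique solution.

K has rank 1, so it is an outer product K = u v^T: every row of K is a multiple of one row vector. Reading off the entries, u = (-2, 3, -1, -1) and v = (1, -3, -3, 0) (row i of K equals u_i·v^T). A rank-one matrix u v^T satisfies K u = u (v·u) and kills the (3)-dimensional subspace v^⊥, so its characteristic polynomial is lambda^3 (lambda - v·u) with v·u = tr K = -8. Hence the eigenvalues of I - K are 1 (multiplicity 3) and 1 - (-8) = 9, so det(I - K) = 9. (Direct check: I - K =
[[3, -6, -6, 0],
 [-3, 10, 9, 0],
 [1, -3, -2, 0],
 [1, -3, -3, 1]]
has determinant 9.) The finite-dimensional Fredholm alternative says: either (I - K) is invertible, or ker(I - K) ≠ {0} and then range(I - K) = ker((I - K)^*)^⊥, with dim ker(I - K) = dim ker((I - K)^*). Since det(I - K) ≠ 0, 1 is not an eigenvalue of K and ker(I - K) = {0}, so we are in the first case: for every y there is a unique x = (I - K)^(-1) y. Explicitly, by the Sherman–Morrison formula, (I - u v^T)^(-1) = I + u v^T/(1 - v·u), i.e. (I - K)^(-1) = I + K/(9).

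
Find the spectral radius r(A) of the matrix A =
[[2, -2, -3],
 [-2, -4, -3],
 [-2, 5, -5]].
r(A) ≈ 6.3616

The eigenvalues of A are the roots of its characteristic polynomial. With M = A (coefficients from the trace, the sum of principal 2x2 minors, and det A):
  p(λ) = det(λ I - M) = λ^3 + 7λ^2 + 7λ - 132.
No integer candidate from the rational root theorem (±divisors of 132) is a root, so the roots are irrational. The cubic discriminant is Δ = -404739 < 0, so there is one real root and a complex-conjugate pair. p(3) = -21 and p(4) = 72 have opposite signs, so a root lies in (3, 4); Newton's method refines it to λ ≈ 3.2617. Dividing out (λ - (3.2617)) leaves approximately λ^2 + 10.2617λ + 40.4701. For λ^2 + 10.2617λ + 40.4701 the discriminant is -56.5787. It is negative, so the remaining roots are the complex-conjugate pair λ ≈ -5.1308 ± 3.7609i. Their product equals the constant term, so |λ|^2 ≈ 40.4701 and |λ| ≈ 6.3616.
Thus the eigenvalues (to 4 decimals) are 3.2617 (modulus 3.2617); -5.1308 ± 3.7609i (modulus 6.3616). The spectral radius is the largest modulus: r(A) ≈ 6.3616. (Cross-check: r(A) ≤ ||A||_2 ≈ 7.3517; equality holds whenever A is normal, though it can also hold for some non-normal A.)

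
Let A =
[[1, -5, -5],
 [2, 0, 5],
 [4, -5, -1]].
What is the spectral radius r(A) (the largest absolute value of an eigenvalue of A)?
r(A) ≈ 7.3766

The eigenvalues of A are the roots of its characteristic polynomial. With M = A (coefficients from the trace, the sum of principal 2x2 minors, and det A):
  p(λ) = det(λ I - M) = λ^3 + 54λ + 35.
No integer candidate from the rational root theorem (±divisors of 35) is a root, so the roots are irrational. The cubic discriminant is Δ = -662931 < 0, so there is one real root and a complex-conjugate pair. p(-1) = -20 and p(0) = 35 have opposite signs, so a root lies in (-1, 0); Newton's method refines it to λ ≈ -0.6432. Dividing out (λ - (-0.6432)) leaves approximately λ^2 - 0.6432λ + 54.4137. For λ^2 - 0.6432λ + 54.4137 the discriminant is -217.2412. It is negative, so the remaining roots are the complex-conjugate pair λ ≈ 0.3216 ± 7.3696i. Their product equals the constant term, so |λ|^2 ≈ 54.4137 and |λ| ≈ 7.3766.
Thus the eigenvalues (to 4 decimals) are -0.6432 (modulus 0.6432); 0.3216 ± 7.3696i (modulus 7.3766). The spectral radius is the largest modulus: r(A) ≈ 7.3766. (Cross-check: r(A) ≤ ||A||_2 ≈ 9.2357; equality holds whenever A is normal, though it can also hold for some non-normal A.)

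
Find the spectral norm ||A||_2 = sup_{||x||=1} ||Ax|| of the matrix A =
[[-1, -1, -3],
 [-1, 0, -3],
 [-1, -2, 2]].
||A||_2 ≈ 4.7766 (= sqrt(largest eigenvalue of A^T A))

||A||_2 = sigma_max(A) = sqrt(lambda_max(A^T A)). Form the symmetric matrix M = A^T A =
[[3, 3, 4],
 [3, 5, -1],
 [4, -1, 22]].
Its characteristic polynomial (trace, sum of principal 2x2 minors, determinant of M give the coefficients) is
  p(λ) = det(λ I - M) = λ^3 - 30λ^2 + 165λ - 25.
No integer candidate from the rational root theorem (±divisors of 25) is a root, so the roots are irrational. The cubic discriminant is Δ = 6044625 > 0, so there are three distinct real roots. p(0) = -25 and p(1) = 111 have opposite signs, so a root lies in (0, 1); Newton's method refines it to λ ≈ 0.1559. p(7) = 3 and p(8) = -113 have opposite signs, so a root lies in (7, 8); Newton's method refines it to λ ≈ 7.0277. p(22) = -267 and p(23) = 67 have opposite signs, so a root lies in (22, 23); Newton's method refines it to λ ≈ 22.8164. Check (Vieta): the three roots sum to 30, matching tr M = 30.
So the eigenvalues of A^T A are ≈ 0.1559, 7.0277, 22.8164 (all ≥ 0, as they must be for A^T A). The largest is λ_max ≈ 22.8164, hence ||A||_2 = sqrt(λ_max) ≈ 4.7766.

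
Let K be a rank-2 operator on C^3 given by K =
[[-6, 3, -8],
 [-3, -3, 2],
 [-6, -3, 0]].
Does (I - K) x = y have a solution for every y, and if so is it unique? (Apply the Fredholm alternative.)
(I - K) is invertible (det(I - K) = -5 ≠ 0), so for every y in C^3 the equation (I - K) x = y has a unique solution.

K has rank 2 and factors as K = U V^T = u1 v1^T + u2 v2^T with u1 = (1, 2, 3), v1 = (-3, 0, -2), u2 = (3, -3, -3), v2 = (-1, 1, -2) (multiplying out reproduces the displayed K). The nonzero eigenvalues of U V^T coincide with those of the 2 x 2 matrix G = V^T U = [[v1·u1, v1·u2], [v2·u1, v2·u2]] = [[-9, -3], [-5, 0]], and by the Sylvester determinant identity det(I_3 - U V^T) = det(I_2 - V^T U) = det([[10, 3], [5, 1]]) = (10)(1) - (3)(5) = -5. (Direct check: I - K =
[[7, -3, 8],
 [3, 4, -2],
 [6, 3, 1]]
has determinant -5.) The finite-dimensional Fredholm alternative says: either (I - K) is invertible, or ker(I - K) ≠ {0} and then range(I - K) = ker((I - K)^*)^⊥, with dim ker(I - K) = dim ker((I - K)^*). Since det(I - K) ≠ 0, 1 is not an eigenvalue of K and ker(I - K) = {0}, so we are in the first case: for every y there is a unique x = (I - K)^(-1) y. (Explicitly, by the Woodbury identity, (I - U V^T)^(-1) = I + U (I_2 - G)^(-1) V^T.)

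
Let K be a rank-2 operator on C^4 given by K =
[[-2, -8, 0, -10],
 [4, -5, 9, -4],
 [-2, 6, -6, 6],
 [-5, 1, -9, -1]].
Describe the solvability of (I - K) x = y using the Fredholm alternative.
(I - K) is invertible (det(I - K) = 66 ≠ 0), so for every y in C^4 the equation (I - K) x = y has a unique solution.

K has rank 2 and factors as K = U V^T = u1 v1^T + u2 v2^T with u1 = (-2, 1, 0, -2), v1 = (2, 1, 3, 2), u2 = (-2, -2, 2, 1), v2 = (-1, 3, -3, 3) (multiplying out reproduces the displayed K). The nonzero eigenvalues of U V^T coincide with those of the 2 x 2 matrix G = V^T U = [[v1·u1, v1·u2], [v2·u1, v2·u2]] = [[-7, 2], [-1, -7]], and by the Sylvester determinant identity det(I_4 - U V^T) = det(I_2 - V^T U) = det([[8, -2], [1, 8]]) = (8)(8) - (-2)(1) = 66. (Direct check: I - K =
[[3, 8, 0, 10],
 [-4, 6, -9, 4],
 [2, -6, 7, -6],
 [5, -1, 9, 2]]
has determinant 66.) The finite-dimensional Fredholm alternative says: either (I - K) is invertible, or ker(I - K) ≠ {0} and then range(I - K) = ker((I - K)^*)^⊥, with dim ker(I - K) = dim ker((I - K)^*). Since det(I - K) ≠ 0, 1 is not an eigenvalue of K and ker(I - K) = {0}, so we are in the first case: for every y there is a unique x = (I - K)^(-1) y. (Explicitly, by the Woodbury identity, (I - U V^T)^(-1) = I + U (I_2 - G)^(-1) V^T.)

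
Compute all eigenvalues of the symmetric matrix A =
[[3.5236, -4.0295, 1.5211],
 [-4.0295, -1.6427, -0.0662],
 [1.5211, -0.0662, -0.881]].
sigma(A) ≈ {-4, -1, 6}

A is real symmetric, so its spectrum consists of real eigenvalues. Expanding the characteristic polynomial of the displayed matrix gives
  det(λ I - A) = p(λ) = λ^3 + (-1)λ^2 + (-26)λ + (-24).
Solving p(λ) = 0 yields eigenvalues ≈ -4, -1, 6. (A is shown rounded to 4 decimals, so these recover the underlying integer eigenvalues to within that precision.)
Verification: the trace of A = 1 equals the sum of eigenvalues 1, and det(A) ≈ 24.0010 matches the eigenvalue product 24.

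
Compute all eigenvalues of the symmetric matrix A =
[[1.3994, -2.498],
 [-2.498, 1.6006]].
sigma(A) ≈ {-1, 4}

A is real symmetric, so its spectrum consists of real eigenvalues. Expanding the characteristic polynomial of the displayed matrix gives
  det(λ I - A) = p(λ) = λ^2 + (-3)λ + (-4).
Solving p(λ) = 0 yields eigenvalues ≈ -1, 4. (A is shown rounded to 4 decimals, so these recover the underlying integer eigenvalues to within that precision.)
Verification: the trace of A = 3 equals the sum of eigenvalues 3, and det(A) ≈ -4.0001 matches the eigenvalue product -4.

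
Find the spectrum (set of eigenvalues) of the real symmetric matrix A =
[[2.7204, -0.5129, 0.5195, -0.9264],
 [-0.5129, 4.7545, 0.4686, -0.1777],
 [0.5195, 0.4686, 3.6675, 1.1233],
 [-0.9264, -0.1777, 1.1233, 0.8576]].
sigma(A) ≈ {0, 3, 4, 5}

A is real symmetric, so its spectrum consists of real eigenvalues. Expanding the characteristic polynomial of the displayed matrix gives
  det(λ I - A) = p(λ) = λ^4 + (-12)λ^3 + (47)λ^2 + (-60)λ + (0).
Solving p(λ) = 0 yields eigenvalues ≈ 0, 3, 4, 5. (A is shown rounded to 4 decimals, so these recover the underlying integer eigenvalues to within that precision.)
Verification: the trace of A = 12 equals the sum of eigenvalues 12, and det(A) ≈ -0.0001 matches the eigenvalue product 0.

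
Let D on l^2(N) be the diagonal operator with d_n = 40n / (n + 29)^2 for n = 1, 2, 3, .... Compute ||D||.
||D|| = 10/29 (attained at n = 29)

For D diagonal, ||D|| = sup_n |d_n|. Treat f(x) = 40x / (x + 29)^2 for real x > 0. By the quotient rule, f'(x) = 40(29 - x)/(x + 29)^3, which is positive for x < 29 and negative for x > 29. So f has a unique maximum at x = 29, and since 29 is a positive integer, the supremum over n ≥ 1 is attained at n = 29: d_29 = 40·29/(29 + 29)^2 = 40·29/3364 = 10/29. Hence ||D|| = 10/29.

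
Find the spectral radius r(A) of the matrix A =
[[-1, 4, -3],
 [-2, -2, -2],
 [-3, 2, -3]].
r(A) ≈ 4.5522

The eigenvalues of A are the roots of its characteristic polynomial. With M = A (coefficients from the trace, the sum of principal 2x2 minors, and det A):
  p(λ) = det(λ I - M) = λ^3 + 6λ^2 + 14λ - 20.
No integer candidate from the rational root theorem (±divisors of 20) is a root, so the roots are irrational. The cubic discriminant is Δ = -27680 < 0, so there is one real root and a complex-conjugate pair. p(0) = -20 and p(1) = 1 have opposite signs, so a root lies in (0, 1); Newton's method refines it to λ ≈ 0.9651. Dividing out (λ - (0.9651)) leaves approximately λ^2 + 6.9651λ + 20.7223. For λ^2 + 6.9651λ + 20.7223 the discriminant is -34.3762. It is negative, so the remaining roots are the complex-conjugate pair λ ≈ -3.4826 ± 2.9316i. Their product equals the constant term, so |λ|^2 ≈ 20.7223 and |λ| ≈ 4.5522.
Thus the eigenvalues (to 4 decimals) are 0.9651 (modulus 0.9651); -3.4826 ± 2.9316i (modulus 4.5522). The spectral radius is the largest modulus: r(A) ≈ 4.5522. (Cross-check: r(A) ≤ ||A||_2 ≈ 6.7079; equality holds whenever A is normal, though it can also hold for some non-normal A.)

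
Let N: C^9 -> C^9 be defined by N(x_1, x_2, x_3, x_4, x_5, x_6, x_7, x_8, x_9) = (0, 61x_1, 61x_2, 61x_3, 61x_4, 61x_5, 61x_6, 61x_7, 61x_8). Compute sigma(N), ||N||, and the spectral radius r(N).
sigma(N) = {0}; ||N|| = 61; r(N) = 0. (N is nilpotent with N^9 = 0.)

On C^9, N is a strictly lower-triangular matrix with 61 on the subdiagonal and zeros elsewhere, so its characteristic polynomial is lambda^9 and every eigenvalue is 0: sigma(N) = {0}. For the operator norm, N e_i = 61e_{i+1} for i = 1, ..., 8 and N e_9 = 0, so the singular values of N are 61 (with multiplicity 8) and 0; hence ||N|| = 61. The spectral radius r(N) = max|lambda| = 0. Note ||N|| > r(N) — characteristic of non-normal nilpotent operators. Indeed N^9 = 0.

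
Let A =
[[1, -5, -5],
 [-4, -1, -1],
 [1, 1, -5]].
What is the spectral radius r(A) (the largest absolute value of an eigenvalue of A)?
r(A) ≈ 5.2842

The eigenvalues of A are the roots of its characteristic polynomial. With M = A (coefficients from the trace, the sum of principal 2x2 minors, and det A):
  p(λ) = det(λ I - M) = λ^3 + 5λ^2 - 15λ - 126.
No integer candidate from the rational root theorem (±divisors of 126) is a root, so the roots are irrational. The cubic discriminant is Δ = -176427 < 0, so there is one real root and a complex-conjugate pair. p(4) = -42 and p(5) = 49 have opposite signs, so a root lies in (4, 5); Newton's method refines it to λ ≈ 4.5124. Dividing out (λ - (4.5124)) leaves approximately λ^2 + 9.5124λ + 27.9233. For λ^2 + 9.5124λ + 27.9233 the discriminant is -21.208. It is negative, so the remaining roots are the complex-conjugate pair λ ≈ -4.7562 ± 2.3026i. Their product equals the constant term, so |λ|^2 ≈ 27.9233 and |λ| ≈ 5.2842.
Thus the eigenvalues (to 4 decimals) are 4.5124 (modulus 4.5124); -4.7562 ± 2.3026i (modulus 5.2842). The spectral radius is the largest modulus: r(A) ≈ 5.2842. (Cross-check: r(A) ≤ ||A||_2 ≈ 7.9861; equality holds whenever A is normal, though it can also hold for some non-normal A.)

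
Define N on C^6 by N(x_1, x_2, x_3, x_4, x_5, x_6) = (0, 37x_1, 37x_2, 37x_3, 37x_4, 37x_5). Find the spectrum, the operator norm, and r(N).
sigma(N) = {0}; ||N|| = 37; r(N) = 0. (N is nilpotent with N^6 = 0.)

On C^6, N is a strictly lower-triangular matrix with 37 on the subdiagonal and zeros elsewhere, so its characteristic polynomial is lambda^6 and every eigenvalue is 0: sigma(N) = {0}. For the operator norm, N e_i = 37e_{i+1} for i = 1, ..., 5 and N e_6 = 0, so the singular values of N are 37 (with multiplicity 5) and 0; hence ||N|| = 37. The spectral radius r(N) = max|lambda| = 0. Note ||N|| > r(N) — characteristic of non-normal nilpotent operators. Indeed N^6 = 0.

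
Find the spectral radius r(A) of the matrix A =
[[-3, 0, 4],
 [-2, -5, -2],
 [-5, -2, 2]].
r(A) ≈ 4.7087

The eigenvalues of A are the roots of its characteristic polynomial. With M = A (coefficients from the trace, the sum of principal 2x2 minors, and det A):
  p(λ) = det(λ I - M) = λ^3 + 6λ^2 + 15λ + 42.
No integer candidate from the rational root theorem (±divisors of 42) is a root, so the roots are irrational. The cubic discriminant is Δ = -21276 < 0, so there is one real root and a complex-conjugate pair. p(-5) = -8 and p(-4) = 14 have opposite signs, so a root lies in (-5, -4); Newton's method refines it to λ ≈ -4.7087. Dividing out (λ - (-4.7087)) leaves approximately λ^2 + 1.2913λ + 8.9197. For λ^2 + 1.2913λ + 8.9197 the discriminant is -34.0112. It is negative, so the remaining roots are the complex-conjugate pair λ ≈ -0.6456 ± 2.916i. Their product equals the constant term, so |λ|^2 ≈ 8.9197 and |λ| ≈ 2.9866.
Thus the eigenvalues (to 4 decimals) are -4.7087 (modulus 4.7087); -0.6456 ± 2.916i (modulus 2.9866). The spectral radius is the largest modulus: r(A) ≈ 4.7087. (Cross-check: r(A) ≤ ||A||_2 ≈ 7.6013; equality holds whenever A is normal, though it can also hold for some non-normal A.)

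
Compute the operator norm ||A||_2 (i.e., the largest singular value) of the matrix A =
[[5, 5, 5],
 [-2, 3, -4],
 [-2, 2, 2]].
||A||_2 ≈ 8.9805 (= sqrt(largest eigenvalue of A^T A))

||A||_2 = sigma_max(A) = sqrt(lambda_max(A^T A)). Form the symmetric matrix M = A^T A =
[[33, 15, 29],
 [15, 38, 17],
 [29, 17, 45]].
Its characteristic polynomial (trace, sum of principal 2x2 minors, determinant of M give the coefficients) is
  p(λ) = det(λ I - M) = λ^3 - 116λ^2 + 3094λ - 19600.
No integer candidate from the rational root theorem (±divisors of 19600) is a root, so the roots are irrational. The cubic discriminant is Δ = 4213427680 > 0, so there are three distinct real roots. p(9) = -421 and p(10) = 740 have opposite signs, so a root lies in (9, 10); Newton's method refines it to λ ≈ 9.3455. p(26) = 4 and p(27) = -943 have opposite signs, so a root lies in (26, 27); Newton's method refines it to λ ≈ 26.0044. p(80) = -2480 and p(81) = 1379 have opposite signs, so a root lies in (80, 81); Newton's method refines it to λ ≈ 80.6501. Check (Vieta): the three roots sum to 116, matching tr M = 116.
So the eigenvalues of A^T A are ≈ 9.3455, 26.0044, 80.6501 (all ≥ 0, as they must be for A^T A). The largest is λ_max ≈ 80.6501, hence ||A||_2 = sqrt(λ_max) ≈ 8.9805.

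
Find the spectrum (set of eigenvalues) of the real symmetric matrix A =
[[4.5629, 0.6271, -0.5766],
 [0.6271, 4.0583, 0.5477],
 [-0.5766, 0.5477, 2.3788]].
sigma(A) ≈ {2, 4, 5}

A is real symmetric, so its spectrum consists of real eigenvalues. Expanding the characteristic polynomial of the displayed matrix gives
  det(λ I - A) = p(λ) = λ^3 + (-11)λ^2 + (38)λ + (-40).
Solving p(λ) = 0 yields eigenvalues ≈ 2, 4, 5. (A is shown rounded to 4 decimals, so these recover the underlying integer eigenvalues to within that precision.)
Verification: the trace of A = 11 equals the sum of eigenvalues 11, and det(A) ≈ 40.0001 matches the eigenvalue product 40.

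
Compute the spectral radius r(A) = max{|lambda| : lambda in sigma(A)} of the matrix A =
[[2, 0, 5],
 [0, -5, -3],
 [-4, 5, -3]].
r(A) ≈ 5.2313

The eigenvalues of A are the roots of its characteristic polynomial. With M = A (coefficients from the trace, the sum of principal 2x2 minors, and det A):
  p(λ) = det(λ I - M) = λ^3 + 6λ^2 + 34λ + 40.
No integer candidate from the rational root theorem (±divisors of 40) is a root, so the roots are irrational. The cubic discriminant is Δ = -46480 < 0, so there is one real root and a complex-conjugate pair. p(-2) = -12 and p(-1) = 11 have opposite signs, so a root lies in (-2, -1); Newton's method refines it to λ ≈ -1.4616. Dividing out (λ - (-1.4616)) leaves approximately λ^2 + 4.5384λ + 27.3666. For λ^2 + 4.5384λ + 27.3666 the discriminant is -88.8695. It is negative, so the remaining roots are the complex-conjugate pair λ ≈ -2.2692 ± 4.7135i. Their product equals the constant term, so |λ|^2 ≈ 27.3666 and |λ| ≈ 5.2313.
Thus the eigenvalues (to 4 decimals) are -1.4616 (modulus 1.4616); -2.2692 ± 4.7135i (modulus 5.2313). The spectral radius is the largest modulus: r(A) ≈ 5.2313. (Cross-check: r(A) ≤ ||A||_2 ≈ 8.1248; equality holds whenever A is normal, though it can also hold for some non-normal A.)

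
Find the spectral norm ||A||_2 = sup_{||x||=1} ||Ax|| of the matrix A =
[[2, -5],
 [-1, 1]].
||A||_2 = sqrt((31 + sqrt(925))/2) ≈ 5.5414 (= sqrt(largest eigenvalue of A^T A))

||A||_2 = sigma_max(A) = sqrt(lambda_max(A^T A)). Form the symmetric matrix M = A^T A =
[[5, -11],
 [-11, 26]].
Its characteristic polynomial (trace, determinant of M give the coefficients) is
  p(λ) = det(λ I - M) = λ^2 - 31λ + 9.
For λ^2 - 31λ + 9 the discriminant is 925. It is nonnegative but not a perfect square, so the roots are real and irrational: λ = (31 ± sqrt(925))/2 ≈ 30.7069, 0.2931.
So the eigenvalues of A^T A are ≈ 0.2931, 30.7069 (all ≥ 0, as they must be for A^T A). The largest is λ_max = (31 + sqrt(925))/2 ≈ 30.7069, hence ||A||_2 = sqrt(λ_max) = sqrt((31 + sqrt(925))/2) ≈ 5.5414.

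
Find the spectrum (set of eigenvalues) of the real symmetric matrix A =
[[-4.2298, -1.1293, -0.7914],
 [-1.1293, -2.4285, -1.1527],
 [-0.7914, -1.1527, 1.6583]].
sigma(A) ≈ {-5, -2, 2}

A is real symmetric, so its spectrum consists of real eigenvalues. Expanding the characteristic polynomial of the displayed matrix gives
  det(λ I - A) = p(λ) = λ^3 + (5)λ^2 + (-4)λ + (-20).
Solving p(λ) = 0 yields eigenvalues ≈ -5, -2, 2. (A is shown rounded to 4 decimals, so these recover the underlying integer eigenvalues to within that precision.)
Verification: the trace of A = -5 equals the sum of eigenvalues -5, and det(A) ≈ 20.0001 matches the eigenvalue product 20.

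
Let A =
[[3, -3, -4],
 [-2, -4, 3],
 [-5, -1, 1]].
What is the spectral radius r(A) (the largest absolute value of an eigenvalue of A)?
r(A) ≈ 7.1489

The eigenvalues of A are the roots of its characteristic polynomial. With M = A (coefficients from the trace, the sum of principal 2x2 minors, and det A):
  p(λ) = det(λ I - M) = λ^3 - 36λ - 108.
No integer candidate from the rational root theorem (±divisors of 108) is a root, so the roots are irrational. The cubic discriminant is Δ = -128304 < 0, so there is one real root and a complex-conjugate pair. p(7) = -17 and p(8) = 116 have opposite signs, so a root lies in (7, 8); Newton's method refines it to λ ≈ 7.1489. Dividing out (λ - (7.1489)) leaves approximately λ^2 + 7.1489λ + 15.1072. For λ^2 + 7.1489λ + 15.1072 the discriminant is -9.3215. It is negative, so the remaining roots are the complex-conjugate pair λ ≈ -3.5745 ± 1.5266i. Their product equals the constant term, so |λ|^2 ≈ 15.1072 and |λ| ≈ 3.8868.
Thus the eigenvalues (to 4 decimals) are 7.1489 (modulus 7.1489); -3.5745 ± 1.5266i (modulus 3.8868). The spectral radius is the largest modulus: r(A) ≈ 7.1489. (Cross-check: r(A) ≤ ||A||_2 ≈ 7.4995; equality holds whenever A is normal, though it can also hold for some non-normal A.)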